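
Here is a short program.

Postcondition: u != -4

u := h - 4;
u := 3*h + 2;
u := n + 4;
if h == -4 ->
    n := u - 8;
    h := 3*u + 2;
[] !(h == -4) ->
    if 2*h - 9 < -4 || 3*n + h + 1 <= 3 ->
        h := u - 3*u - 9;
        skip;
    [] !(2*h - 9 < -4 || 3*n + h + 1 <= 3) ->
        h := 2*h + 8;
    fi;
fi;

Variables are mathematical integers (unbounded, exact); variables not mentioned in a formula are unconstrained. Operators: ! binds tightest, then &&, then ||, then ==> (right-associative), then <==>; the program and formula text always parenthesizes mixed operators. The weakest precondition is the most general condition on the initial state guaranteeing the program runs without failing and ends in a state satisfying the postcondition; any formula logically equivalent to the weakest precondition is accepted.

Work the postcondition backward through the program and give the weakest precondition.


Working backward. After the program, u != -4 must hold.
Then branch requires u != -4; else branch requires ((2*h < 5 || h + 3*n <= 2) ==> u != -4) && ((!(2*h < 5 || h + 3*n <= 2)) ==> u != -4).
Before the if: (h == -4 ==> u != -4) && ((!(h == -4)) ==> (((2*h < 5 || h + 3*n <= 2) ==> u != -4) && ((!(2*h < 5 || h + 3*n <= 2)) ==> u != -4)))
Before u := n + 4: (h == -4 ==> n != -8) && ((!(h == -4)) ==> (((2*h < 5 || h + 3*n <= 2) ==> n != -8) && ((!(2*h < 5 || h + 3*n <= 2)) ==> n != -8)))
Before u := 3*h + 2: (h == -4 ==> n != -8) && ((!(h == -4)) ==> (((2*h < 5 || h + 3*n <= 2) ==> n != -8) && ((!(2*h < 5 || h + 3*n <= 2)) ==> n != -8)))
Before u := h - 4: (h == -4 ==> n != -8) && ((!(h == -4)) ==> (((2*h < 5 || h + 3*n <= 2) ==> n != -8) && ((!(2*h < 5 || h + 3*n <= 2)) ==> n != -8)))
Answer: WP = (h == -4 ==> n != -8) && ((!(h == -4)) ==> (((2*h < 5 || h + 3*n <= 2) ==> n != -8) && ((!(2*h < 5 || h + 3*n <= 2)) ==> n != -8)))


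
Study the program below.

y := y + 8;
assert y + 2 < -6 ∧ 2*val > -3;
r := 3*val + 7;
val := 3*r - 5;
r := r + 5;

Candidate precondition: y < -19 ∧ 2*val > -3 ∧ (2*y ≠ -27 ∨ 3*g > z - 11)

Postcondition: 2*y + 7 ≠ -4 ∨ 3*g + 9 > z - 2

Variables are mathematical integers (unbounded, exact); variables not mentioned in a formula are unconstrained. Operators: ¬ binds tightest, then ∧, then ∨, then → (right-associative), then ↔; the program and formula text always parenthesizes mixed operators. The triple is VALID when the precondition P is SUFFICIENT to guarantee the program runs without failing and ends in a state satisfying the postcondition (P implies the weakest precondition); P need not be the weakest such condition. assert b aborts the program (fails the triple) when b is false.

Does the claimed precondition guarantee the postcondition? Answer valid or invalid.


Working backward. After the program, the postcondition 2*y + 7 ≠ -4 ∨ 3*g + 9 > z - 2 must hold; in canonical form it is 2*y ≠ -11 ∨ 3*g > z - 11.
Before r := r + 5: 2*y ≠ -11 ∨ 3*g > z - 11
Before val := 3*r - 5: 2*y ≠ -11 ∨ 3*g > z - 11
Before r := 3*val + 7: 2*y ≠ -11 ∨ 3*g > z - 11
Before assert y + 2 < -6 ∧ 2*val > -3: y < -8 ∧ 2*val > -3 ∧ (2*y ≠ -11 ∨ 3*g > z - 11)
Before y := y + 8: y < -16 ∧ 2*val > -3 ∧ (2*y ≠ -27 ∨ 3*g > z - 11)
The weakest precondition is y < -16 ∧ 2*val > -3 ∧ (2*y ≠ -27 ∨ 3*g > z - 11).
Check whether y < -19 ∧ 2*val > -3 ∧ (2*y ≠ -27 ∨ 3*g > z - 11) implies it.
Every state satisfying the precondition satisfies the weakest precondition: the implication holds.
Answer: valid


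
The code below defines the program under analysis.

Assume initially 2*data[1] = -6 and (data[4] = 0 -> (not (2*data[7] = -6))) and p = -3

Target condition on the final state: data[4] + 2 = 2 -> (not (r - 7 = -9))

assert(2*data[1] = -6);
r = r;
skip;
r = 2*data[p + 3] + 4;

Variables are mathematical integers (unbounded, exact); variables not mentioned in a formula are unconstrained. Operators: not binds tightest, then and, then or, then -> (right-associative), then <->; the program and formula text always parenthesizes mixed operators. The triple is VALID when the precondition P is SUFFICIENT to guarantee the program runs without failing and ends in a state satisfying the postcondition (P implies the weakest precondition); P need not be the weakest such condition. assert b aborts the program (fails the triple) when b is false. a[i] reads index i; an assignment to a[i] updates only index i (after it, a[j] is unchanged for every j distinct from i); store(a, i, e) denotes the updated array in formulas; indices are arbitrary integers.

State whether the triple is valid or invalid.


Working backward. After the program, the postcondition data[4] + 2 = 2 -> (not (r - 7 = -9)) must hold; in canonical form it is data[4] = 0 -> (not (r = -2)).
Before r := 2*data[p + 3] + 4: data[4] = 0 -> (not (2*data[p + 3] = -6))
Before skip: data[4] = 0 -> (not (2*data[p + 3] = -6))
Before r := r: data[4] = 0 -> (not (2*data[p + 3] = -6))
Before assert 2*data[1] = -6: 2*data[1] = -6 and (data[4] = 0 -> (not (2*data[p + 3] = -6)))
The weakest precondition is 2*data[1] = -6 and (data[4] = 0 -> (not (2*data[p + 3] = -6))).
Check whether 2*data[1] = -6 and (data[4] = 0 -> (not (2*data[7] = -6))) and p = -3 implies it.
Countermodel: at the initial state data = {[0] = -3, [1] = -3, [4] = 0, [7] = 2, elsewhere -3}, p = -3, the precondition holds but the weakest precondition fails.
Answer: invalid


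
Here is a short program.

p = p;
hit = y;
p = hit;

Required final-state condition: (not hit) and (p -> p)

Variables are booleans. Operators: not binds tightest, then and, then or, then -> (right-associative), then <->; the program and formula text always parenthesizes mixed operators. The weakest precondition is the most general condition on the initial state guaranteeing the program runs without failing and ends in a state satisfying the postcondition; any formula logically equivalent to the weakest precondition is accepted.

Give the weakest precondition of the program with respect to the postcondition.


Working backward. After the program, the postcondition (not hit) and (p -> p) must hold; in canonical form it is not hit.
Before p := hit: not hit
Before hit := y: not y
Before p := p: not y
Answer: WP = not y


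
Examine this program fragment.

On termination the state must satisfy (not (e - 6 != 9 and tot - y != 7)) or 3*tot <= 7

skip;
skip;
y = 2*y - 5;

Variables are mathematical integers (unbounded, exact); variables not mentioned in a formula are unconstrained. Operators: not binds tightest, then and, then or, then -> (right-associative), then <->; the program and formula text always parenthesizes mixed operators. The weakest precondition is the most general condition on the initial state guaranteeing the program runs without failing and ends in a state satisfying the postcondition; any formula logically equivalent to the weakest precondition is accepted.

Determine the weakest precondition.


Working backward. After the program, the postcondition (not (e - 6 != 9 and tot - y != 7)) or 3*tot <= 7 must hold; in canonical form it is (not (e != 15 and tot != y + 7)) or 3*tot <= 7.
Before y := 2*y - 5: (not (e != 15 and tot != 2*y + 2)) or 3*tot <= 7
Before skip: (not (e != 15 and tot != 2*y + 2)) or 3*tot <= 7
Before skip: (not (e != 15 and tot != 2*y + 2)) or 3*tot <= 7
Answer: WP = (not (e != 15 and tot != 2*y + 2)) or 3*tot <= 7


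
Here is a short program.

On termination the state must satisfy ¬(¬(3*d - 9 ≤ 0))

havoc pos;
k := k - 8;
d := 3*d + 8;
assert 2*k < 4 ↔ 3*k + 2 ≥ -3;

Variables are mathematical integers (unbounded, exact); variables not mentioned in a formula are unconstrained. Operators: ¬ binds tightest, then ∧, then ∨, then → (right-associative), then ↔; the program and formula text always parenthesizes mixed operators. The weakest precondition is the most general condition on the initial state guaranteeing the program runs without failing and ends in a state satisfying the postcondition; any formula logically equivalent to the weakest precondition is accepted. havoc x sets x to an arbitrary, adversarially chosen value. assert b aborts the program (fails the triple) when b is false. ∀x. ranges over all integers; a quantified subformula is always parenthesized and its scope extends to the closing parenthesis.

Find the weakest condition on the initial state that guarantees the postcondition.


Working backward. After the program, the postcondition ¬(¬(3*d - 9 ≤ 0)) must hold; in canonical form it is 3*d ≤ 9.
Before assert 2*k < 4 ↔ 3*k + 2 ≥ -3: (2*k < 4 ↔ 3*k ≥ -5) ∧ 3*d ≤ 9
Before d := 3*d + 8: (2*k < 4 ↔ 3*k ≥ -5) ∧ 9*d ≤ -15
Before k := k - 8: (2*k < 20 ↔ 3*k ≥ 19) ∧ 9*d ≤ -15
Before havoc pos: (2*k < 20 ↔ 3*k ≥ 19) ∧ 9*d ≤ -15
Answer: WP = (2*k < 20 ↔ 3*k ≥ 19) ∧ 9*d ≤ -15


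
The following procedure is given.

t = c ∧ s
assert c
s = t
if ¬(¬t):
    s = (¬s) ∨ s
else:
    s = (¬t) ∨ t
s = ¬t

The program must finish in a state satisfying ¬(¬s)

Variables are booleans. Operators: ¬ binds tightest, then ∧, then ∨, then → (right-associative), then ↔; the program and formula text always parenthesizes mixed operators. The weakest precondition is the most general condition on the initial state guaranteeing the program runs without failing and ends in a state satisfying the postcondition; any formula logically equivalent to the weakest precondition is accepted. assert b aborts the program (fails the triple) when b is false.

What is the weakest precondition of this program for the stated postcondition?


Working backward. After the program, the postcondition ¬(¬s) must hold; in canonical form it is s.
Before s := ¬t: ¬t
Then branch requires ¬t; else branch requires ¬t.
Before the if: t → (¬t)
Before s := t: t → (¬t)
Before assert c: c ∧ (t → (¬t))
Before t := c ∧ s: c ∧ ((c ∧ s) → (¬(c ∧ s)))
Answer: WP = c ∧ ((c ∧ s) → (¬(c ∧ s)))


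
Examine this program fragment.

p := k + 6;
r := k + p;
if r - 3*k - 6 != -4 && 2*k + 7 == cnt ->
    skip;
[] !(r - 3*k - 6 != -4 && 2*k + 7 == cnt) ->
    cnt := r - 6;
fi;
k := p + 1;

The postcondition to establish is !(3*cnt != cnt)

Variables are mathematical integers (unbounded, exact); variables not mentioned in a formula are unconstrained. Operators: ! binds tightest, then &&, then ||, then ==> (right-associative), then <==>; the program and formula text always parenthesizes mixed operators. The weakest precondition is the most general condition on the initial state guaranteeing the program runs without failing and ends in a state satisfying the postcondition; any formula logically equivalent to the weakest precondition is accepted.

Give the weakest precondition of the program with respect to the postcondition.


Working backward. After the program, the postcondition !(3*cnt != cnt) must hold; in canonical form it is !(2*cnt != 0).
Before k := p + 1: !(2*cnt != 0)
Then branch requires !(2*cnt != 0); else branch requires !(2*r != 12).
Before the if: ((r != 3*k + 2 && 2*k == cnt - 7) ==> (!(2*cnt != 0))) && ((!(r != 3*k + 2 && 2*k == cnt - 7)) ==> (!(2*r != 12)))
Before r := k + p: ((p != 2*k + 2 && 2*k == cnt - 7) ==> (!(2*cnt != 0))) && ((!(p != 2*k + 2 && 2*k == cnt - 7)) ==> (!(2*k + 2*p != 12)))
Before p := k + 6: ((k != 4 && 2*k == cnt - 7) ==> (!(2*cnt != 0))) && ((!(k != 4 && 2*k == cnt - 7)) ==> (!(4*k != 0)))
Answer: WP = ((k != 4 && 2*k == cnt - 7) ==> (!(2*cnt != 0))) && ((!(k != 4 && 2*k == cnt - 7)) ==> (!(4*k != 0)))


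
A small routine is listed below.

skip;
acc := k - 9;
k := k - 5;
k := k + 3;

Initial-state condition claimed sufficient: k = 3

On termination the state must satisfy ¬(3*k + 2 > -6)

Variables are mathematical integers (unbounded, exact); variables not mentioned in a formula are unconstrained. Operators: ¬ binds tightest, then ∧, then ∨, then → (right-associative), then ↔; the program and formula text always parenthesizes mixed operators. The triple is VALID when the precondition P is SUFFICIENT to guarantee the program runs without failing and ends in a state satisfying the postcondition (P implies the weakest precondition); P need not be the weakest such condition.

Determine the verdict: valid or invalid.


Working backward. After the program, the postcondition ¬(3*k + 2 > -6) must hold; in canonical form it is ¬(3*k > -8).
Before k := k + 3: ¬(3*k > -17)
Before k := k - 5: ¬(3*k > -2)
Before acc := k - 9: ¬(3*k > -2)
Before skip: ¬(3*k > -2)
The weakest precondition is ¬(3*k > -2).
Check whether k = 3 implies it.
Countermodel: at the initial state k = 3, the precondition holds but the weakest precondition fails.
Answer: invalid


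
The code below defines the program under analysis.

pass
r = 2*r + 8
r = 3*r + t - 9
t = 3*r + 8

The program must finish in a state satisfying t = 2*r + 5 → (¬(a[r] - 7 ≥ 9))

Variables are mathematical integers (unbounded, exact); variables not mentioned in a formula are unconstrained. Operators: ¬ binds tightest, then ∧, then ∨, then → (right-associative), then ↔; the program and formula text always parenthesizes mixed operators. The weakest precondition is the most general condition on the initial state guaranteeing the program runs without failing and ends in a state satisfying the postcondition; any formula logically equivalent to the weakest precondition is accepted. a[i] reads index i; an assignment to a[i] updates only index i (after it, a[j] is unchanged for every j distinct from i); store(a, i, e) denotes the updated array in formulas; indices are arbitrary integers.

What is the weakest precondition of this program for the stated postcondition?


Working backward. After the program, the postcondition t = 2*r + 5 → (¬(a[r] - 7 ≥ 9)) must hold; in canonical form it is t = 2*r + 5 → (¬(a[r] ≥ 16)).
Before t := 3*r + 8: r = -3 → (¬(a[r] ≥ 16))
Before r := 3*r + t - 9: 3*r + t = 6 → (¬(a[3*r + t - 9] ≥ 16))
Before r := 2*r + 8: 6*r + t = -18 → (¬(a[6*r + t + 15] ≥ 16))
Before skip: 6*r + t = -18 → (¬(a[6*r + t + 15] ≥ 16))
Answer: WP = 6*r + t = -18 → (¬(a[6*r + t + 15] ≥ 16))


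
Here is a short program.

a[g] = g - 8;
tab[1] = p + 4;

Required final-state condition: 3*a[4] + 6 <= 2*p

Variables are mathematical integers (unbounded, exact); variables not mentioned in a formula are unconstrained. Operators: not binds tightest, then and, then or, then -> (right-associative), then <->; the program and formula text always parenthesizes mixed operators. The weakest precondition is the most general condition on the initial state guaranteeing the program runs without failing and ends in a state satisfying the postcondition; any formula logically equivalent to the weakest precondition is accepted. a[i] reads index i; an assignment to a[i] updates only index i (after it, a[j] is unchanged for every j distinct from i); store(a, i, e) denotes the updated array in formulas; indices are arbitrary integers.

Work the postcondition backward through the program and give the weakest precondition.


Working backward. After the program, the postcondition 3*a[4] + 6 <= 2*p must hold; in canonical form it is 3*a[4] <= 2*p - 6.
Before tab[1] := p + 4: 3*a[4] <= 2*p - 6
Before a[g] := g - 8: 3*store(a, g, g - 8)[4] <= 2*p - 6
Answer: WP = 3*store(a, g, g - 8)[4] <= 2*p - 6


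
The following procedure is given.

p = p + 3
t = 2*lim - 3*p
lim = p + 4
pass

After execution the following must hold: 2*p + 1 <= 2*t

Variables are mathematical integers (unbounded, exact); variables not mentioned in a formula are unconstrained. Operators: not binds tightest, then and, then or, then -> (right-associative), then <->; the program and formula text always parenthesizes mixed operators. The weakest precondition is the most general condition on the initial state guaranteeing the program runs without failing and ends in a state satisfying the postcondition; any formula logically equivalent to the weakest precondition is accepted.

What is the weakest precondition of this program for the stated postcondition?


Working backward. After the program, the postcondition 2*p + 1 <= 2*t must hold; in canonical form it is 2*p <= 2*t - 1.
Before skip: 2*p <= 2*t - 1
Before lim := p + 4: 2*p <= 2*t - 1
Before t := 2*lim - 3*p: 8*p <= 4*lim - 1
Before p := p + 3: 8*p <= 4*lim - 25
Answer: WP = 8*p <= 4*lim - 25


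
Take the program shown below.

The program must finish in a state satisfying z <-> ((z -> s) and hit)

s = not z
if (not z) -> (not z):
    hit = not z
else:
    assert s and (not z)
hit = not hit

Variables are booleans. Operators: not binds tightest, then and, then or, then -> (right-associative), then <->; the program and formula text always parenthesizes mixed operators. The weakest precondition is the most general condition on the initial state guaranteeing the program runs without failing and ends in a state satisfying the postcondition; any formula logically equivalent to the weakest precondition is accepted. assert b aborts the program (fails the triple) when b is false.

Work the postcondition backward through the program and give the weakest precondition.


Working backward. After the program, z <-> ((z -> s) and hit) must hold.
Before hit := not hit: z <-> ((z -> s) and (not hit))
Then branch requires z <-> ((z -> s) and z); else branch requires s and (not z) and (z <-> ((z -> s) and (not hit))).
Before the if: z <-> ((z -> s) and z)
Before s := not z: z <-> ((z -> (not z)) and z)
Answer: WP = z <-> ((z -> (not z)) and z)


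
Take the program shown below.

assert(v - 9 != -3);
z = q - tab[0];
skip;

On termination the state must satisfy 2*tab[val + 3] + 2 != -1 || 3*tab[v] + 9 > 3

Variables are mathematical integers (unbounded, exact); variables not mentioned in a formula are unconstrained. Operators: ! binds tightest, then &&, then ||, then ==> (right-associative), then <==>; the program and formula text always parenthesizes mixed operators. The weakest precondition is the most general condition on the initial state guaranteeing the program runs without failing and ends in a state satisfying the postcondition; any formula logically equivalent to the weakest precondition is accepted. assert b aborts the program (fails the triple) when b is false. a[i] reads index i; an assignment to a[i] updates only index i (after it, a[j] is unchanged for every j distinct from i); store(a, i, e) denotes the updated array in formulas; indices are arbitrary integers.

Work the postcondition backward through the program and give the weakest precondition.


Working backward. After the program, the postcondition 2*tab[val + 3] + 2 != -1 || 3*tab[v] + 9 > 3 must hold; in canonical form it is 2*tab[val + 3] != -3 || 3*tab[v] > -6.
Before skip: 2*tab[val + 3] != -3 || 3*tab[v] > -6
Before z := q - tab[0]: 2*tab[val + 3] != -3 || 3*tab[v] > -6
Before assert v - 9 != -3: v != 6 && (2*tab[val + 3] != -3 || 3*tab[v] > -6)
Answer: WP = v != 6 && (2*tab[val + 3] != -3 || 3*tab[v] > -6)


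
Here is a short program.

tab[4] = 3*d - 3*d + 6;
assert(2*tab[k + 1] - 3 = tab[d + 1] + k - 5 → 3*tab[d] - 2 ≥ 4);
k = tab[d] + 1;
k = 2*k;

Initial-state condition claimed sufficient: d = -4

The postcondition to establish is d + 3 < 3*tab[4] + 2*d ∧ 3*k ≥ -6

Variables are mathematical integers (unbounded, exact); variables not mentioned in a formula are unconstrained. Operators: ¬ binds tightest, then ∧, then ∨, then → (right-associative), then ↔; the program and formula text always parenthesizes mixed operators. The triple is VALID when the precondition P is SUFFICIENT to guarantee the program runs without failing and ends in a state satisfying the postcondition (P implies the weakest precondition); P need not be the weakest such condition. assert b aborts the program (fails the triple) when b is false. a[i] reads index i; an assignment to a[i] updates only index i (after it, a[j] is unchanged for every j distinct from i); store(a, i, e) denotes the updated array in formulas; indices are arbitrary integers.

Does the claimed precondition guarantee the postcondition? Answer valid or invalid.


Working backward. After the program, the postcondition d + 3 < 3*tab[4] + 2*d ∧ 3*k ≥ -6 must hold; in canonical form it is 3*tab[4] + d > 3 ∧ 3*k ≥ -6.
Before k := 2*k: 3*tab[4] + d > 3 ∧ 6*k ≥ -6
Before k := tab[d] + 1: 3*tab[4] + d > 3 ∧ 6*tab[d] ≥ -12
Before assert 2*tab[k + 1] - 3 = tab[d + 1] + k - 5 → 3*tab[d] - 2 ≥ 4: (2*tab[k + 1] = tab[d + 1] + k - 2 → 3*tab[d] ≥ 6) ∧ 3*tab[4] + d > 3 ∧ 6*tab[d] ≥ -12
Before tab[4] := 3*d - 3*d + 6: (2*store(tab, 4, 6)[k + 1] = store(tab, 4, 6)[d + 1] + k - 2 → 3*store(tab, 4, 6)[d] ≥ 6) ∧ d > -15 ∧ 6*store(tab, 4, 6)[d] ≥ -12
The weakest precondition is (2*store(tab, 4, 6)[k + 1] = store(tab, 4, 6)[d + 1] + k - 2 → 3*store(tab, 4, 6)[d] ≥ 6) ∧ d > -15 ∧ 6*store(tab, 4, 6)[d] ≥ -12.
Check whether d = -4 implies it.
Countermodel: at the initial state d = -4, k = 0, tab = {[-4] = -3, [-3] = 2, [1] = 2, [4] = 2, elsewhere 2}, the precondition holds but the weakest precondition fails.
Answer: invalid


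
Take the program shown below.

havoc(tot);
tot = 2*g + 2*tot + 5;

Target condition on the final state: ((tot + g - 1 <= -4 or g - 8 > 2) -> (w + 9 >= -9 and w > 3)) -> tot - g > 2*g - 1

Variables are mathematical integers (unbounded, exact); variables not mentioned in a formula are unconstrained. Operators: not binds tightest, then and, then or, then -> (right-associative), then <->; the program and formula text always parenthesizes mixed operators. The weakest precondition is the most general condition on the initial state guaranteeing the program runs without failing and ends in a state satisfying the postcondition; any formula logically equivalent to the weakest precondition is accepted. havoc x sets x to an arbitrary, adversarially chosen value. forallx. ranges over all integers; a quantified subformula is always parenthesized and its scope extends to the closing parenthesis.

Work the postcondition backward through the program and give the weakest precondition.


Working backward. After the program, the postcondition ((tot + g - 1 <= -4 or g - 8 > 2) -> (w + 9 >= -9 and w > 3)) -> tot - g > 2*g - 1 must hold; in canonical form it is ((g + tot <= -3 or g > 10) -> (w >= -18 and w > 3)) -> tot > 3*g - 1.
Before tot := 2*g + 2*tot + 5: ((3*g + 2*tot <= -8 or g > 10) -> (w >= -18 and w > 3)) -> 2*tot > g - 6
Before havoc tot: forall tot_1. (((3*g + 2*tot_1 <= -8 or g > 10) -> (w >= -18 and w > 3)) -> 2*tot_1 > g - 6)
Answer: WP = forall tot_1. (((3*g + 2*tot_1 <= -8 or g > 10) -> (w >= -18 and w > 3)) -> 2*tot_1 > g - 6)


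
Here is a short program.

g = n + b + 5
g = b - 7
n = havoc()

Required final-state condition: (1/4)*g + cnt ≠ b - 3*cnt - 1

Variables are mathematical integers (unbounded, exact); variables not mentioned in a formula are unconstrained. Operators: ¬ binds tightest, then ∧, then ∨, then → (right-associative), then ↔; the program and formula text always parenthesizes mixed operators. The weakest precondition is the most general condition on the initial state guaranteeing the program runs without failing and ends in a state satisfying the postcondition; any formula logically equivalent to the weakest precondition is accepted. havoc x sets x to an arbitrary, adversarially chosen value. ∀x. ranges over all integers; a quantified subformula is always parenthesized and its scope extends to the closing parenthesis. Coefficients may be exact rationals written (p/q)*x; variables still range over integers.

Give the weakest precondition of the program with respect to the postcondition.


Working backward. After the program, the postcondition (1/4)*g + cnt ≠ b - 3*cnt - 1 must hold; in canonical form it is 4*cnt + (1/4)*g ≠ b - 1.
Before havoc n: 4*cnt + (1/4)*g ≠ b - 1
Before g := b - 7: 4*cnt ≠ (3/4)*b + 3/4
Before g := n + b + 5: 4*cnt ≠ (3/4)*b + 3/4
Answer: WP = 4*cnt ≠ (3/4)*b + 3/4


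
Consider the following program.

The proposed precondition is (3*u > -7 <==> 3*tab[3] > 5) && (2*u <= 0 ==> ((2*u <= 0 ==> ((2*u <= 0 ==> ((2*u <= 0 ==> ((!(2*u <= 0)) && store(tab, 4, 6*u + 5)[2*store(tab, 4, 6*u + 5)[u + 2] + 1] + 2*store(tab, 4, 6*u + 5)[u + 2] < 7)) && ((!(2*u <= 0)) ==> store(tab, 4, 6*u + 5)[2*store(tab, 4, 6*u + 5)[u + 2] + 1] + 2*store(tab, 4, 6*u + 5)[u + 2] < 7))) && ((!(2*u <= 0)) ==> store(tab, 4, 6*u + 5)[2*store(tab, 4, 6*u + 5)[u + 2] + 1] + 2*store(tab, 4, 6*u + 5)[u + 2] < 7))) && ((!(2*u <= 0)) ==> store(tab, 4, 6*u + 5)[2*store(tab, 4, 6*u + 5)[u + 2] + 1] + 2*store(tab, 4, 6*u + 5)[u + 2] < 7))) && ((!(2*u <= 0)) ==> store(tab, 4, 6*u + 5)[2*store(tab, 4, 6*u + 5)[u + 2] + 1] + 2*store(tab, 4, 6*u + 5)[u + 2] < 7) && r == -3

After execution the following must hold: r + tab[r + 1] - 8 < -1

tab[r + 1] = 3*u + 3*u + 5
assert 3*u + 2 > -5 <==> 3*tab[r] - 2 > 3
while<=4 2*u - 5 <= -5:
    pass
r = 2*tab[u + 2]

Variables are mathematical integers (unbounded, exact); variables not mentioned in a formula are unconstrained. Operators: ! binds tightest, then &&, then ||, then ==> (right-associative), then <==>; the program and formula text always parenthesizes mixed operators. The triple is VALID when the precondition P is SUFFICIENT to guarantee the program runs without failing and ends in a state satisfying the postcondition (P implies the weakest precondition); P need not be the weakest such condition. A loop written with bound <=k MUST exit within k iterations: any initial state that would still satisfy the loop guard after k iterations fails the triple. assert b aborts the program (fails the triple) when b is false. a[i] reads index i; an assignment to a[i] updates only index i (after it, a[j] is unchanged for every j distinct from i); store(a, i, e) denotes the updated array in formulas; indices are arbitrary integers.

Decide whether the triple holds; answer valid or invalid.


Working backward. After the program, the postcondition r + tab[r + 1] - 8 < -1 must hold; in canonical form it is tab[r + 1] + r < 7.
Before r := 2*tab[u + 2]: tab[2*tab[u + 2] + 1] + 2*tab[u + 2] < 7
Before the loop (bound <=4), unroll the exhaustion recursion (WP_0 = exit-now case; WP_j = one more guarded iteration, up to j = 4):
  WP_0: (!(2*u <= 0)) && tab[2*tab[u + 2] + 1] + 2*tab[u + 2] < 7
  WP_1: (2*u <= 0 ==> ((!(2*u <= 0)) && tab[2*tab[u + 2] + 1] + 2*tab[u + 2] < 7)) && ((!(2*u <= 0)) ==> tab[2*tab[u + 2] + 1] + 2*tab[u + 2] < 7)
  WP_2: (2*u <= 0 ==> ((2*u <= 0 ==> ((!(2*u <= 0)) && tab[2*tab[u + 2] + 1] + 2*tab[u + 2] < 7)) && ((!(2*u <= 0)) ==> tab[2*tab[u + 2] + 1] + 2*tab[u + 2] < 7))) && ((!(2*u <= 0)) ==> tab[2*tab[u + 2] + 1] + 2*tab[u + 2] < 7)
  WP_3: (2*u <= 0 ==> ((2*u <= 0 ==> ((2*u <= 0 ==> ((!(2*u <= 0)) && tab[2*tab[u + 2] + 1] + 2*tab[u + 2] < 7)) && ((!(2*u <= 0)) ==> tab[2*tab[u + 2] + 1] + 2*tab[u + 2] < 7))) && ((!(2*u <= 0)) ==> tab[2*tab[u + 2] + 1] + 2*tab[u + 2] < 7))) && ((!(2*u <= 0)) ==> tab[2*tab[u + 2] + 1] + 2*tab[u + 2] < 7)
  WP_4: (2*u <= 0 ==> ((2*u <= 0 ==> ((2*u <= 0 ==> ((2*u <= 0 ==> ((!(2*u <= 0)) && tab[2*tab[u + 2] + 1] + 2*tab[u + 2] < 7)) && ((!(2*u <= 0)) ==> tab[2*tab[u + 2] + 1] + 2*tab[u + 2] < 7))) && ((!(2*u <= 0)) ==> tab[2*tab[u + 2] + 1] + 2*tab[u + 2] < 7))) && ((!(2*u <= 0)) ==> tab[2*tab[u + 2] + 1] + 2*tab[u + 2] < 7))) && ((!(2*u <= 0)) ==> tab[2*tab[u + 2] + 1] + 2*tab[u + 2] < 7)
So before the loop: (2*u <= 0 ==> ((2*u <= 0 ==> ((2*u <= 0 ==> ((2*u <= 0 ==> ((!(2*u <= 0)) && tab[2*tab[u + 2] + 1] + 2*tab[u + 2] < 7)) && ((!(2*u <= 0)) ==> tab[2*tab[u + 2] + 1] + 2*tab[u + 2] < 7))) && ((!(2*u <= 0)) ==> tab[2*tab[u + 2] + 1] + 2*tab[u + 2] < 7))) && ((!(2*u <= 0)) ==> tab[2*tab[u + 2] + 1] + 2*tab[u + 2] < 7))) && ((!(2*u <= 0)) ==> tab[2*tab[u + 2] + 1] + 2*tab[u + 2] < 7)
Before assert 3*u + 2 > -5 <==> 3*tab[r] - 2 > 3: (3*u > -7 <==> 3*tab[r] > 5) && (2*u <= 0 ==> ((2*u <= 0 ==> ((2*u <= 0 ==> ((2*u <= 0 ==> ((!(2*u <= 0)) && tab[2*tab[u + 2] + 1] + 2*tab[u + 2] < 7)) && ((!(2*u <= 0)) ==> tab[2*tab[u + 2] + 1] + 2*tab[u + 2] < 7))) && ((!(2*u <= 0)) ==> tab[2*tab[u + 2] + 1] + 2*tab[u + 2] < 7))) && ((!(2*u <= 0)) ==> tab[2*tab[u + 2] + 1] + 2*tab[u + 2] < 7))) && ((!(2*u <= 0)) ==> tab[2*tab[u + 2] + 1] + 2*tab[u + 2] < 7)
Before tab[r + 1] := 3*u + 3*u + 5: (3*u > -7 <==> 3*store(tab, r + 1, 6*u + 5)[r] > 5) && (2*u <= 0 ==> ((2*u <= 0 ==> ((2*u <= 0 ==> ((2*u <= 0 ==> ((!(2*u <= 0)) && store(tab, r + 1, 6*u + 5)[2*store(tab, r + 1, 6*u + 5)[u + 2] + 1] + 2*store(tab, r + 1, 6*u + 5)[u + 2] < 7)) && ((!(2*u <= 0)) ==> store(tab, r + 1, 6*u + 5)[2*store(tab, r + 1, 6*u + 5)[u + 2] + 1] + 2*store(tab, r + 1, 6*u + 5)[u + 2] < 7))) && ((!(2*u <= 0)) ==> store(tab, r + 1, 6*u + 5)[2*store(tab, r + 1, 6*u + 5)[u + 2] + 1] + 2*store(tab, r + 1, 6*u + 5)[u + 2] < 7))) && ((!(2*u <= 0)) ==> store(tab, r + 1, 6*u + 5)[2*store(tab, r + 1, 6*u + 5)[u + 2] + 1] + 2*store(tab, r + 1, 6*u + 5)[u + 2] < 7))) && ((!(2*u <= 0)) ==> store(tab, r + 1, 6*u + 5)[2*store(tab, r + 1, 6*u + 5)[u + 2] + 1] + 2*store(tab, r + 1, 6*u + 5)[u + 2] < 7)
The weakest precondition is (3*u > -7 <==> 3*store(tab, r + 1, 6*u + 5)[r] > 5) && (2*u <= 0 ==> ((2*u <= 0 ==> ((2*u <= 0 ==> ((2*u <= 0 ==> ((!(2*u <= 0)) && store(tab, r + 1, 6*u + 5)[2*store(tab, r + 1, 6*u + 5)[u + 2] + 1] + 2*store(tab, r + 1, 6*u + 5)[u + 2] < 7)) && ((!(2*u <= 0)) ==> store(tab, r + 1, 6*u + 5)[2*store(tab, r + 1, 6*u + 5)[u + 2] + 1] + 2*store(tab, r + 1, 6*u + 5)[u + 2] < 7))) && ((!(2*u <= 0)) ==> store(tab, r + 1, 6*u + 5)[2*store(tab, r + 1, 6*u + 5)[u + 2] + 1] + 2*store(tab, r + 1, 6*u + 5)[u + 2] < 7))) && ((!(2*u <= 0)) ==> store(tab, r + 1, 6*u + 5)[2*store(tab, r + 1, 6*u + 5)[u + 2] + 1] + 2*store(tab, r + 1, 6*u + 5)[u + 2] < 7))) && ((!(2*u <= 0)) ==> store(tab, r + 1, 6*u + 5)[2*store(tab, r + 1, 6*u + 5)[u + 2] + 1] + 2*store(tab, r + 1, 6*u + 5)[u + 2] < 7).
Check whether (3*u > -7 <==> 3*tab[3] > 5) && (2*u <= 0 ==> ((2*u <= 0 ==> ((2*u <= 0 ==> ((2*u <= 0 ==> ((!(2*u <= 0)) && store(tab, 4, 6*u + 5)[2*store(tab, 4, 6*u + 5)[u + 2] + 1] + 2*store(tab, 4, 6*u + 5)[u + 2] < 7)) && ((!(2*u <= 0)) ==> store(tab, 4, 6*u + 5)[2*store(tab, 4, 6*u + 5)[u + 2] + 1] + 2*store(tab, 4, 6*u + 5)[u + 2] < 7))) && ((!(2*u <= 0)) ==> store(tab, 4, 6*u + 5)[2*store(tab, 4, 6*u + 5)[u + 2] + 1] + 2*store(tab, 4, 6*u + 5)[u + 2] < 7))) && ((!(2*u <= 0)) ==> store(tab, 4, 6*u + 5)[2*store(tab, 4, 6*u + 5)[u + 2] + 1] + 2*store(tab, 4, 6*u + 5)[u + 2] < 7))) && ((!(2*u <= 0)) ==> store(tab, 4, 6*u + 5)[2*store(tab, 4, 6*u + 5)[u + 2] + 1] + 2*store(tab, 4, 6*u + 5)[u + 2] < 7) && r == -3 implies it.
Countermodel: at the initial state r = -3, tab = {[-3] = -30152, [-2] = 6, [1] = -6516, [3] = 2, [4] = 6, [5] = 0, elsewhere 6}, u = 3, the precondition holds but the weakest precondition fails.
Answer: invalid


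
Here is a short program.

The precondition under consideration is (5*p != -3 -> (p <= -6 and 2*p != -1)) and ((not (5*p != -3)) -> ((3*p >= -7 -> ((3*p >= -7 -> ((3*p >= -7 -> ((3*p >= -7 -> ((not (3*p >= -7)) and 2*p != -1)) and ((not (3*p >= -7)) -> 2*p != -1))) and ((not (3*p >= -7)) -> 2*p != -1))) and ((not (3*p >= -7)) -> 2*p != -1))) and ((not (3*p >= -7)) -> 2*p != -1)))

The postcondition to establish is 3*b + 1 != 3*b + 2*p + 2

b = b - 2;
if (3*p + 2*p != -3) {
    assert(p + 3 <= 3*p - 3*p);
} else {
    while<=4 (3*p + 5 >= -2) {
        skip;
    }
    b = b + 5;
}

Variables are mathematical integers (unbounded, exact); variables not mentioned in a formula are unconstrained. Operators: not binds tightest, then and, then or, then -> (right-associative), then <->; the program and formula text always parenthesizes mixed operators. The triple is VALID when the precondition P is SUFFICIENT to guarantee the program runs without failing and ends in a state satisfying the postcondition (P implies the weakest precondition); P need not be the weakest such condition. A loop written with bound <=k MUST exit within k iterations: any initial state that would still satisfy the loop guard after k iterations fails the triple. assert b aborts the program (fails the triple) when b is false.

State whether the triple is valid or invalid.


Working backward. After the program, the postcondition 3*b + 1 != 3*b + 2*p + 2 must hold; in canonical form it is 2*p != -1.
Then branch requires p <= -3 and 2*p != -1; else branch requires (3*p >= -7 -> ((3*p >= -7 -> ((3*p >= -7 -> ((3*p >= -7 -> ((not (3*p >= -7)) and 2*p != -1)) and ((not (3*p >= -7)) -> 2*p != -1))) and ((not (3*p >= -7)) -> 2*p != -1))) and ((not (3*p >= -7)) -> 2*p != -1))) and ((not (3*p >= -7)) -> 2*p != -1).
Before the if: (5*p != -3 -> (p <= -3 and 2*p != -1)) and ((not (5*p != -3)) -> ((3*p >= -7 -> ((3*p >= -7 -> ((3*p >= -7 -> ((3*p >= -7 -> ((not (3*p >= -7)) and 2*p != -1)) and ((not (3*p >= -7)) -> 2*p != -1))) and ((not (3*p >= -7)) -> 2*p != -1))) and ((not (3*p >= -7)) -> 2*p != -1))) and ((not (3*p >= -7)) -> 2*p != -1)))
Before b := b - 2: (5*p != -3 -> (p <= -3 and 2*p != -1)) and ((not (5*p != -3)) -> ((3*p >= -7 -> ((3*p >= -7 -> ((3*p >= -7 -> ((3*p >= -7 -> ((not (3*p >= -7)) and 2*p != -1)) and ((not (3*p >= -7)) -> 2*p != -1))) and ((not (3*p >= -7)) -> 2*p != -1))) and ((not (3*p >= -7)) -> 2*p != -1))) and ((not (3*p >= -7)) -> 2*p != -1)))
The weakest precondition is (5*p != -3 -> (p <= -3 and 2*p != -1)) and ((not (5*p != -3)) -> ((3*p >= -7 -> ((3*p >= -7 -> ((3*p >= -7 -> ((3*p >= -7 -> ((not (3*p >= -7)) and 2*p != -1)) and ((not (3*p >= -7)) -> 2*p != -1))) and ((not (3*p >= -7)) -> 2*p != -1))) and ((not (3*p >= -7)) -> 2*p != -1))) and ((not (3*p >= -7)) -> 2*p != -1))).
Check whether (5*p != -3 -> (p <= -6 and 2*p != -1)) and ((not (5*p != -3)) -> ((3*p >= -7 -> ((3*p >= -7 -> ((3*p >= -7 -> ((3*p >= -7 -> ((not (3*p >= -7)) and 2*p != -1)) and ((not (3*p >= -7)) -> 2*p != -1))) and ((not (3*p >= -7)) -> 2*p != -1))) and ((not (3*p >= -7)) -> 2*p != -1))) and ((not (3*p >= -7)) -> 2*p != -1))) implies it.
Every state satisfying the precondition satisfies the weakest precondition: the implication holds.
Answer: valid


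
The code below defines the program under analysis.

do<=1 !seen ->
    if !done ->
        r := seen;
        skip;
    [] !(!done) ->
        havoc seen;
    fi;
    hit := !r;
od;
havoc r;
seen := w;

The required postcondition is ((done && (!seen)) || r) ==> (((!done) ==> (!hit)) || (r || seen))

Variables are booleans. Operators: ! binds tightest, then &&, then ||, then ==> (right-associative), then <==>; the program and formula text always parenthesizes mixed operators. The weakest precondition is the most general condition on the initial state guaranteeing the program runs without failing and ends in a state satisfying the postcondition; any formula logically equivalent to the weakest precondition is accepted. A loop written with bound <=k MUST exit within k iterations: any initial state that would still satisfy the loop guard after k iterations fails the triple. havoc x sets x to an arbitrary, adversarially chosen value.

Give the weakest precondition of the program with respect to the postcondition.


Working backward. After the program, the postcondition ((done && (!seen)) || r) ==> (((!done) ==> (!hit)) || (r || seen)) must hold; in canonical form it is ((done && (!seen)) || r) ==> (((!done) ==> (!hit)) || r || seen).
Before seen := w: ((done && (!w)) || r) ==> (((!done) ==> (!hit)) || r || w)
Before havoc r: (done && (!w)) ==> (((!done) ==> (!hit)) || w)
Before the loop (bound <=1), unroll the exhaustion recursion (WP_0 = exit-now case; WP_j = one more guarded iteration, up to j = 1):
  WP_0: seen && ((done && (!w)) ==> (((!done) ==> (!hit)) || w))
  WP_1: ((!seen) ==> (((!done) ==> (seen && ((done && (!w)) ==> (((!done) ==> seen) || w)))) && (!done))) && (seen ==> ((done && (!w)) ==> (((!done) ==> (!hit)) || w)))
So before the loop: ((!seen) ==> (((!done) ==> (seen && ((done && (!w)) ==> (((!done) ==> seen) || w)))) && (!done))) && (seen ==> ((done && (!w)) ==> (((!done) ==> (!hit)) || w)))
Answer: WP = ((!seen) ==> (((!done) ==> (seen && ((done && (!w)) ==> (((!done) ==> seen) || w)))) && (!done))) && (seen ==> ((done && (!w)) ==> (((!done) ==> (!hit)) || w)))


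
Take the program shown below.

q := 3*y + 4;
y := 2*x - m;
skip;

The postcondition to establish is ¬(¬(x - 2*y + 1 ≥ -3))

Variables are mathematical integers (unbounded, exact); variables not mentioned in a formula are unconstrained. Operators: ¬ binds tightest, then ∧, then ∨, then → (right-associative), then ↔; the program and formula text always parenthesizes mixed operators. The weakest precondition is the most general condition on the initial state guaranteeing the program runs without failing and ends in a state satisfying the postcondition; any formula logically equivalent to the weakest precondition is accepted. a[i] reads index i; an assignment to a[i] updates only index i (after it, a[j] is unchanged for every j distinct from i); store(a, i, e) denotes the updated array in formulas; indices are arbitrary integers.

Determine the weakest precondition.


Working backward. After the program, the postcondition ¬(¬(x - 2*y + 1 ≥ -3)) must hold; in canonical form it is x ≥ 2*y - 4.
Before skip: x ≥ 2*y - 4
Before y := 2*x - m: 2*m ≥ 3*x - 4
Before q := 3*y + 4: 2*m ≥ 3*x - 4
Answer: WP = 2*m ≥ 3*x - 4


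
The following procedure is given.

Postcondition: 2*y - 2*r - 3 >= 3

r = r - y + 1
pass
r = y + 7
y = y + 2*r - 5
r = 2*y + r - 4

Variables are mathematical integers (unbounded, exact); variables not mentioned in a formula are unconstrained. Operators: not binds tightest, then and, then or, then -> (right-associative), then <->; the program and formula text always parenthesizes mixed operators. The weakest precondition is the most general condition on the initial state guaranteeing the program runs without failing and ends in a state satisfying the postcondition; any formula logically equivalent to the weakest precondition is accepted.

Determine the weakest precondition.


Working backward. After the program, the postcondition 2*y - 2*r - 3 >= 3 must hold; in canonical form it is 2*y >= 2*r + 6.
Before r := 2*y + r - 4: 2*r + 2*y <= 2
Before y := y + 2*r - 5: 6*r + 2*y <= 12
Before r := y + 7: 8*y <= -30
Before skip: 8*y <= -30
Before r := r - y + 1: 8*y <= -30
Answer: WP = 8*y <= -30


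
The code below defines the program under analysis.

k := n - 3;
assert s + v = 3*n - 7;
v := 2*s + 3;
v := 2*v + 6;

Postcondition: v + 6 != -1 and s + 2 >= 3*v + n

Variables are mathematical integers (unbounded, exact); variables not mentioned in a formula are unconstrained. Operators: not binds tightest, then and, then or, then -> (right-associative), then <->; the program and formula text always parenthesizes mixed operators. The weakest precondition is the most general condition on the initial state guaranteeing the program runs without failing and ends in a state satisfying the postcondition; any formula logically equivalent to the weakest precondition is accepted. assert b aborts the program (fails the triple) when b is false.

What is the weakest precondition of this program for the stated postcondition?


Working backward. After the program, the postcondition v + 6 != -1 and s + 2 >= 3*v + n must hold; in canonical form it is v != -7 and s >= n + 3*v - 2.
Before v := 2*v + 6: 2*v != -13 and s >= n + 6*v + 16
Before v := 2*s + 3: 4*s != -19 and n + 11*s <= -34
Before assert s + v = 3*n - 7: s + v = 3*n - 7 and 4*s != -19 and n + 11*s <= -34
Before k := n - 3: s + v = 3*n - 7 and 4*s != -19 and n + 11*s <= -34
Answer: WP = s + v = 3*n - 7 and 4*s != -19 and n + 11*s <= -34


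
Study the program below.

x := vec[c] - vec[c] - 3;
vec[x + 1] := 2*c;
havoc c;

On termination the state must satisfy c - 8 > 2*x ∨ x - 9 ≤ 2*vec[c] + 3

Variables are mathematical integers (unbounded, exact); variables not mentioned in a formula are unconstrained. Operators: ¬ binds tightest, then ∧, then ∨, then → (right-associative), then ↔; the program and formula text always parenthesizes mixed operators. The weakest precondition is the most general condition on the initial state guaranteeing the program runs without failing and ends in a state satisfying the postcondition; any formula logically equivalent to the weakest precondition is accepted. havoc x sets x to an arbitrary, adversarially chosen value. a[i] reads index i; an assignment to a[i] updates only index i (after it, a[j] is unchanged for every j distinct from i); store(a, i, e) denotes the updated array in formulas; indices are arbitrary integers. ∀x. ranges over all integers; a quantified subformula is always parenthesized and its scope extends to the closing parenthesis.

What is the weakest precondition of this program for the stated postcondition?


Working backward. After the program, the postcondition c - 8 > 2*x ∨ x - 9 ≤ 2*vec[c] + 3 must hold; in canonical form it is c > 2*x + 8 ∨ x ≤ 2*vec[c] + 12.
Before havoc c: ∀c_1. (c_1 > 2*x + 8 ∨ x ≤ 2*vec[c_1] + 12)
Before vec[x + 1] := 2*c: ∀c_1. (c_1 > 2*x + 8 ∨ x ≤ 2*store(vec, x + 1, 2*c)[c_1] + 12)
Before x := vec[c] - vec[c] - 3: ∀c_1. (c_1 > 2 ∨ 2*store(vec, -2, 2*c)[c_1] ≥ -15)
Answer: WP = ∀c_1. (c_1 > 2 ∨ 2*store(vec, -2, 2*c)[c_1] ≥ -15)
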